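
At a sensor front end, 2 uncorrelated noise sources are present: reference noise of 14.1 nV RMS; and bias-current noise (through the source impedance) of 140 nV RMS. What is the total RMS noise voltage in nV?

Uncorrelated sources add in power (mean-square): V_tot = √(ΣV_i²)
V_tot = √[(1.41×10⁻⁸)² + (1.40×10⁻⁷)²] = 1.41×10⁻⁷ V = 141 nV

141 nV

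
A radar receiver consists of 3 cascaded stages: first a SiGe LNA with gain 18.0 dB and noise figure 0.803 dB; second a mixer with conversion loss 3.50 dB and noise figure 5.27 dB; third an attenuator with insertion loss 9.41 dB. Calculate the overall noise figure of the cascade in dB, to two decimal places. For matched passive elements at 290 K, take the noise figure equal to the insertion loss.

1.80 dB

Convert to linear (a loss of L dB is a gain of −L dB): F_i = 10^(NF_i/10), G_i = 10^(G_i,dB/10)
  Stage 1: F_1 = 10^(0.803/10) = 1.203, G_1 = 10^(18.0/10) = 63.10
  Stage 2: F_2 = 10^(5.27/10) = 3.365, G_2 = 10^(−3.50/10) = 0.4467
  Stage 3: F_3 = 10^(9.41/10) = 8.730, G_3 = 10^(−9.41/10) = 0.1146
Friis cascade:
  F = 1.203 + (3.365 − 1)/63.10 + (8.730 − 1)/28.18 = 1.515
NF = 10 log₁₀(1.515) = 1.80 dB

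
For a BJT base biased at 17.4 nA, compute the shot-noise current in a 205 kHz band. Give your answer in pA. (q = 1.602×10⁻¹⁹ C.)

I_n = √(2qI·B)
2qI·B = 2 × 1.602×10⁻¹⁹ × 1.74×10⁻⁸ × 2.05×10⁵ = 1.14×10⁻²¹ A²
I_n = √(1.14×10⁻²¹) = 3.38×10⁻¹¹ A = 33.8 pA

33.8 pA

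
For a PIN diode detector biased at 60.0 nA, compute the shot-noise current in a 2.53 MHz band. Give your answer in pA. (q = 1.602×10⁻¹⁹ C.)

221 pA

I_n = √(2qI·B)
2qI·B = 2 × 1.602×10⁻¹⁹ × 6.00×10⁻⁸ × 2.53×10⁶ = 4.86×10⁻²⁰ A²
I_n = √(4.86×10⁻²⁰) = 2.21×10⁻¹⁰ A = 221 pA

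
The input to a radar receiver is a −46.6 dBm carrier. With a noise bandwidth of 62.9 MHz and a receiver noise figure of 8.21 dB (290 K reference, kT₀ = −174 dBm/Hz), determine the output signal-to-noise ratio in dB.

41.2 dB

Noise floor: N = −174 + 10 log₁₀(B) + NF
10 log₁₀(6.29×10⁷) = 77.99 dB
N = −174 + 77.99 + 8.21 = −87.80 dBm
SNR = P_sig − N = −46.6 − (−87.80) = 41.20 dB → 41.2 dB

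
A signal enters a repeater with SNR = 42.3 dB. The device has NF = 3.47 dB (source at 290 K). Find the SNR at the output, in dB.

By definition F = SNR_in/SNR_out, so in dB: SNR_out = SNR_in − NF
SNR_out = 42.3 − 3.47 = 38.83 dB

38.83 dB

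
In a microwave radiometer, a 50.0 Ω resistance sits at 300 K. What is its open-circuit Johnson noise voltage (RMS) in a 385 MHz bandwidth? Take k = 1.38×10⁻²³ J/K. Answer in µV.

V_n = √(4kTRB)
4kTRB = 4 × 1.38×10⁻²³ × 300 × 5.00×10¹ × 3.85×10⁸ = 3.19×10⁻¹⁰ V²
V_n = √(3.19×10⁻¹⁰) = 1.79×10⁻⁵ V = 17.9 µV

17.9 µV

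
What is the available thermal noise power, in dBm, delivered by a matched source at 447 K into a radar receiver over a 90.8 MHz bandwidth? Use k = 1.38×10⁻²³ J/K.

P_n = kTB = 1.38×10⁻²³ × 447 × 9.08×10⁷ = 5.60×10⁻¹³ W
In dBm: 10 log₁₀(5.60×10⁻¹³ / 10⁻³) = −92.5 dBm

−92.5 dBm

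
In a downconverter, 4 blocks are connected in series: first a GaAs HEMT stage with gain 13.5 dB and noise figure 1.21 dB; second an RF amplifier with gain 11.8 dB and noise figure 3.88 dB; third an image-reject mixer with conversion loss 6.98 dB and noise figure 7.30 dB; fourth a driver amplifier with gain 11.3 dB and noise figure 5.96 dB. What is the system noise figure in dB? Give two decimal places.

Convert to linear (a loss of L dB is a gain of −L dB): F_i = 10^(NF_i/10), G_i = 10^(G_i,dB/10)
  Stage 1: F_1 = 10^(1.21/10) = 1.321, G_1 = 10^(13.5/10) = 22.39
  Stage 2: F_2 = 10^(3.88/10) = 2.443, G_2 = 10^(11.8/10) = 15.14
  Stage 3: F_3 = 10^(7.30/10) = 5.370, G_3 = 10^(−6.98/10) = 0.2004
  Stage 4: F_4 = 10^(5.96/10) = 3.945, G_4 = 10^(11.3/10) = 13.49
Friis cascade:
  F = 1.321 + (2.443 − 1)/22.39 + (5.370 − 1)/338.8 + (3.945 − 1)/67.92 = 1.442
NF = 10 log₁₀(1.442) = 1.59 dB

1.59 dB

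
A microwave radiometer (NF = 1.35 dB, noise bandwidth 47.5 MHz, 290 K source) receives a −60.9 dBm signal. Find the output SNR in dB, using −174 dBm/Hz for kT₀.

Noise floor: N = −174 + 10 log₁₀(B) + NF
10 log₁₀(4.75×10⁷) = 76.77 dB
N = −174 + 76.77 + 1.35 = −95.88 dBm
SNR = P_sig − N = −60.9 − (−95.88) = 34.98 dB → 35.0 dB

35.0 dB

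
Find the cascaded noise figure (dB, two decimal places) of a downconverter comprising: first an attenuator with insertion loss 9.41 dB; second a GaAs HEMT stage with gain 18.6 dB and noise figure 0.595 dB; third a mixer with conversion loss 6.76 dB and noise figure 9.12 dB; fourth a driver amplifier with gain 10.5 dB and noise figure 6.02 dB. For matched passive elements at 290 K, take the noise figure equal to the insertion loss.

Convert to linear (a loss of L dB is a gain of −L dB): F_i = 10^(NF_i/10), G_i = 10^(G_i,dB/10)
  Stage 1: F_1 = 10^(9.41/10) = 8.730, G_1 = 10^(−9.41/10) = 0.1146
  Stage 2: F_2 = 10^(0.595/10) = 1.147, G_2 = 10^(18.6/10) = 72.44
  Stage 3: F_3 = 10^(9.12/10) = 8.166, G_3 = 10^(−6.76/10) = 0.2109
  Stage 4: F_4 = 10^(6.02/10) = 3.999, G_4 = 10^(10.5/10) = 11.22
Friis cascade:
  F = 8.730 + (1.147 − 1)/0.1146 + (8.166 − 1)/8.299 + (3.999 − 1)/1.750 = 12.59
NF = 10 log₁₀(12.59) = 11.00 dB

11.00 dB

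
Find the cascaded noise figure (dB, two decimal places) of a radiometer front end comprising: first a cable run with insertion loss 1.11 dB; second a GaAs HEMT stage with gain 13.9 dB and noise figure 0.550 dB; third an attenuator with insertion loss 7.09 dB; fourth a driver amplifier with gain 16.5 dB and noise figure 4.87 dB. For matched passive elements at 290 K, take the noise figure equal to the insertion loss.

3.50 dB

Convert to linear (a loss of L dB is a gain of −L dB): F_i = 10^(NF_i/10), G_i = 10^(G_i,dB/10)
  Stage 1: F_1 = 10^(1.11/10) = 1.291, G_1 = 10^(−1.11/10) = 0.7745
  Stage 2: F_2 = 10^(0.550/10) = 1.135, G_2 = 10^(13.9/10) = 24.55
  Stage 3: F_3 = 10^(7.09/10) = 5.117, G_3 = 10^(−7.09/10) = 0.1954
  Stage 4: F_4 = 10^(4.87/10) = 3.069, G_4 = 10^(16.5/10) = 44.67
Friis cascade:
  F = 1.291 + (1.135 − 1)/0.7745 + (5.117 − 1)/19.01 + (3.069 − 1)/3.715 = 2.239
NF = 10 log₁₀(2.239) = 3.50 dB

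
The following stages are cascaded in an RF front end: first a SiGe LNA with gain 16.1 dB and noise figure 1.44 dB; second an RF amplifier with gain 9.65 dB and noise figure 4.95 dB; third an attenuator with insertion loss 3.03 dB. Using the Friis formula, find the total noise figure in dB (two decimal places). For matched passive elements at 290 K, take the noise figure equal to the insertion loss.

1.61 dB

Convert to linear (a loss of L dB is a gain of −L dB): F_i = 10^(NF_i/10), G_i = 10^(G_i,dB/10)
  Stage 1: F_1 = 10^(1.44/10) = 1.393, G_1 = 10^(16.1/10) = 40.74
  Stage 2: F_2 = 10^(4.95/10) = 3.126, G_2 = 10^(9.65/10) = 9.226
  Stage 3: F_3 = 10^(3.03/10) = 2.009, G_3 = 10^(−3.03/10) = 0.4977
Friis cascade:
  F = 1.393 + (3.126 − 1)/40.74 + (2.009 − 1)/375.8 = 1.448
NF = 10 log₁₀(1.448) = 1.61 dB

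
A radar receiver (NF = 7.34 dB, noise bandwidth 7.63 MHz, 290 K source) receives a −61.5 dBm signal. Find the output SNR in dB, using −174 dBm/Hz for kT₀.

Noise floor: N = −174 + 10 log₁₀(B) + NF
10 log₁₀(7.63×10⁶) = 68.83 dB
N = −174 + 68.83 + 7.34 = −97.83 dBm
SNR = P_sig − N = −61.5 − (−97.83) = 36.33 dB → 36.3 dB

36.3 dB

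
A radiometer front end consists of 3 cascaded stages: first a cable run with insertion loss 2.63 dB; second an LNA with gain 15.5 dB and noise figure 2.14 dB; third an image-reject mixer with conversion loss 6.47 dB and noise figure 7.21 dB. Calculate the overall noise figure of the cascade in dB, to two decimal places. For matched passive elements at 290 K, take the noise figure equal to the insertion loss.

Convert to linear (a loss of L dB is a gain of −L dB): F_i = 10^(NF_i/10), G_i = 10^(G_i,dB/10)
  Stage 1: F_1 = 10^(2.63/10) = 1.832, G_1 = 10^(−2.63/10) = 0.5458
  Stage 2: F_2 = 10^(2.14/10) = 1.637, G_2 = 10^(15.5/10) = 35.48
  Stage 3: F_3 = 10^(7.21/10) = 5.260, G_3 = 10^(−6.47/10) = 0.2254
Friis cascade:
  F = 1.832 + (1.637 − 1)/0.5458 + (5.260 − 1)/19.36 = 3.219
NF = 10 log₁₀(3.219) = 5.08 dB

5.08 dB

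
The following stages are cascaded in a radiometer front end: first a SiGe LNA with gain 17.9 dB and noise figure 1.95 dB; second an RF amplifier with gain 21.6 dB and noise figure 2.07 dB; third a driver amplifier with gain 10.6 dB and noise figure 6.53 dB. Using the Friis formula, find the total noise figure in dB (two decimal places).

Convert to linear (a loss of L dB is a gain of −L dB): F_i = 10^(NF_i/10), G_i = 10^(G_i,dB/10)
  Stage 1: F_1 = 10^(1.95/10) = 1.567, G_1 = 10^(17.9/10) = 61.66
  Stage 2: F_2 = 10^(2.07/10) = 1.611, G_2 = 10^(21.6/10) = 144.5
  Stage 3: F_3 = 10^(6.53/10) = 4.498, G_3 = 10^(10.6/10) = 11.48
Friis cascade:
  F = 1.567 + (1.611 − 1)/61.66 + (4.498 − 1)/8913 = 1.577
NF = 10 log₁₀(1.577) = 1.98 dB

1.98 dB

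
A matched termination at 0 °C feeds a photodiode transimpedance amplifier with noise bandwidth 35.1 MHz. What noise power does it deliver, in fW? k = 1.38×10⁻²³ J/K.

132 fW

T = 0 °C + 273.15 = 273.15 K
P_n = kTB = 1.38×10⁻²³ × 273.15 × 3.51×10⁷ = 1.32×10⁻¹³ W = 132 fW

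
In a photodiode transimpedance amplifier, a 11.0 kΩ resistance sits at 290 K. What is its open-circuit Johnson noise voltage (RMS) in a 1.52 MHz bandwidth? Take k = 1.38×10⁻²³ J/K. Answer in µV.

16.4 µV

V_n = √(4kTRB)
4kTRB = 4 × 1.38×10⁻²³ × 290 × 1.10×10⁴ × 1.52×10⁶ = 2.68×10⁻¹⁰ V²
V_n = √(2.68×10⁻¹⁰) = 1.64×10⁻⁵ V = 16.4 µV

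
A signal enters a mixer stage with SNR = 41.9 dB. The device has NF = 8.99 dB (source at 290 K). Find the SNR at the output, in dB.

32.91 dB

By definition F = SNR_in/SNR_out, so in dB: SNR_out = SNR_in − NF
SNR_out = 41.9 − 8.99 = 32.91 dB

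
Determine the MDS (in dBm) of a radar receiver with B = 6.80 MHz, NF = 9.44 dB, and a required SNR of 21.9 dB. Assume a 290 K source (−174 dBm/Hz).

Sensitivity = −174 + 10 log₁₀(B) + NF + SNR_min
= −174 + 68.33 + 9.44 + 21.9
= −74.33 dBm → −74.3 dBm

−74.3 dBm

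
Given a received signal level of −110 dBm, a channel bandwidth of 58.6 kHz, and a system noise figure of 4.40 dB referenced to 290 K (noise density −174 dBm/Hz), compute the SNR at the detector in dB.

Noise floor: N = −174 + 10 log₁₀(B) + NF
10 log₁₀(5.86×10⁴) = 47.68 dB
N = −174 + 47.68 + 4.40 = −121.92 dBm
SNR = P_sig − N = −110 − (−121.92) = 11.92 dB → 11.9 dB

11.9 dB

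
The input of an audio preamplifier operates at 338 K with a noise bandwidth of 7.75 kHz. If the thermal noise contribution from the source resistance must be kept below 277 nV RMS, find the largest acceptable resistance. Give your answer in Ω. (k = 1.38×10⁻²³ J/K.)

Johnson–Nyquist: V_n = √(4kTRB) ⇒ R = V_n² / (4kTB)
4kTB = 4 × 1.38×10⁻²³ × 338 × 7.75×10³ = 1.45×10⁻¹⁶
R = (2.77×10⁻⁷)² / 1.45×10⁻¹⁶ = 5.31×10² Ω = 531 Ω

531 Ω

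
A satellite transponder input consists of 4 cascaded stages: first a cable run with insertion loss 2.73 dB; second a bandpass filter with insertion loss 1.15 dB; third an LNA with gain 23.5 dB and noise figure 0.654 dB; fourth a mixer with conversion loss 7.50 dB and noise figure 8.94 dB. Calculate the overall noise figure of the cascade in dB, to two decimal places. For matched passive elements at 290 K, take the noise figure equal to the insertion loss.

Convert to linear (a loss of L dB is a gain of −L dB): F_i = 10^(NF_i/10), G_i = 10^(G_i,dB/10)
  Stage 1: F_1 = 10^(2.73/10) = 1.875, G_1 = 10^(−2.73/10) = 0.5333
  Stage 2: F_2 = 10^(1.15/10) = 1.303, G_2 = 10^(−1.15/10) = 0.7674
  Stage 3: F_3 = 10^(0.654/10) = 1.163, G_3 = 10^(23.5/10) = 223.9
  Stage 4: F_4 = 10^(8.94/10) = 7.834, G_4 = 10^(−7.50/10) = 0.1778
Friis cascade:
  F = 1.875 + (1.303 − 1)/0.5333 + (1.163 − 1)/0.4093 + (7.834 − 1)/91.62 = 2.915
NF = 10 log₁₀(2.915) = 4.65 dB

4.65 dB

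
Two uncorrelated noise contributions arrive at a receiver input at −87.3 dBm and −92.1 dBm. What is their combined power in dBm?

−86.1 dBm

Convert to linear, add, convert back:
P₁ = 1.86×10⁻¹² W, P₂ = 6.17×10⁻¹³ W
P_tot = 2.48×10⁻¹² W → 10 log₁₀(P_tot / 10⁻³) = −86.1 dBm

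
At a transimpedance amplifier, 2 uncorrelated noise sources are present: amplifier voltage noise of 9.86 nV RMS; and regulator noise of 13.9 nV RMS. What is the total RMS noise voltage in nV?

Uncorrelated sources add in power (mean-square): V_tot = √(ΣV_i²)
V_tot = √[(9.86×10⁻⁹)² + (1.39×10⁻⁸)²] = 1.70×10⁻⁸ V = 17.0 nV

17.0 nV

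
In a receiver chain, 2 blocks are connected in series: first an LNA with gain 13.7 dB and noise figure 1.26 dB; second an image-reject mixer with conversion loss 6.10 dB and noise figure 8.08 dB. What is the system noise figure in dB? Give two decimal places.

Convert to linear (a loss of L dB is a gain of −L dB): F_i = 10^(NF_i/10), G_i = 10^(G_i,dB/10)
  Stage 1: F_1 = 10^(1.26/10) = 1.337, G_1 = 10^(13.7/10) = 23.44
  Stage 2: F_2 = 10^(8.08/10) = 6.427, G_2 = 10^(−6.10/10) = 0.2455
Friis cascade:
  F = 1.337 + (6.427 − 1)/23.44 = 1.568
NF = 10 log₁₀(1.568) = 1.95 dB

1.95 dB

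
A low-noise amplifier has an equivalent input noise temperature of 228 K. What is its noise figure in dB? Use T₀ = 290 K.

2.52 dB

F = 1 + T_e/T₀ = 1 + 228/290 = 1.78621
NF = 10 log₁₀(1.78621) = 2.52 dB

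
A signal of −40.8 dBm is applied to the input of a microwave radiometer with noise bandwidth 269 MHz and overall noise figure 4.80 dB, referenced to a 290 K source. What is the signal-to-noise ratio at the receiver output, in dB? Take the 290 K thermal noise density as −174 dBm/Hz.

Noise floor: N = −174 + 10 log₁₀(B) + NF
10 log₁₀(2.69×10⁸) = 84.3 dB
N = −174 + 84.3 + 4.80 = −84.90 dBm
SNR = P_sig − N = −40.8 − (−84.90) = 44.10 dB → 44.1 dB

44.1 dB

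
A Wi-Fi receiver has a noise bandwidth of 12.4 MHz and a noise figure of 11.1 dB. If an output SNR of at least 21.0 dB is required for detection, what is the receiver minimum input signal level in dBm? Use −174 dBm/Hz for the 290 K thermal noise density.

−71.0 dBm

Sensitivity = −174 + 10 log₁₀(B) + NF + SNR_min
= −174 + 70.93 + 11.1 + 21.0
= −70.97 dBm → −71.0 dBm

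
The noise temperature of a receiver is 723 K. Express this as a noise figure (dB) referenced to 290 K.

F = 1 + T_e/T₀ = 1 + 723/290 = 3.4931
NF = 10 log₁₀(3.4931) = 5.43 dB

5.43 dB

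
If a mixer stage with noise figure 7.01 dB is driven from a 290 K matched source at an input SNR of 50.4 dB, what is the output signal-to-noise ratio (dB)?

43.39 dB

By definition F = SNR_in/SNR_out, so in dB: SNR_out = SNR_in − NF
SNR_out = 50.4 − 7.01 = 43.39 dB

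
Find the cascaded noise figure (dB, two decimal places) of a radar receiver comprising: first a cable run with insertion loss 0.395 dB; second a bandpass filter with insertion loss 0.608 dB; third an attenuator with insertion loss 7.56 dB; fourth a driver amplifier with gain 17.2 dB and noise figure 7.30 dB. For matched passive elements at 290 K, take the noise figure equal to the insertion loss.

15.86 dB

Convert to linear (a loss of L dB is a gain of −L dB): F_i = 10^(NF_i/10), G_i = 10^(G_i,dB/10)
  Stage 1: F_1 = 10^(0.395/10) = 1.095, G_1 = 10^(−0.395/10) = 0.9131
  Stage 2: F_2 = 10^(0.608/10) = 1.150, G_2 = 10^(−0.608/10) = 0.8694
  Stage 3: F_3 = 10^(7.56/10) = 5.702, G_3 = 10^(−7.56/10) = 0.1754
  Stage 4: F_4 = 10^(7.30/10) = 5.370, G_4 = 10^(17.2/10) = 52.48
Friis cascade:
  F = 1.095 + (1.150 − 1)/0.9131 + (5.702 − 1)/0.7938 + (5.370 − 1)/0.1392 = 38.57
NF = 10 log₁₀(38.57) = 15.86 dB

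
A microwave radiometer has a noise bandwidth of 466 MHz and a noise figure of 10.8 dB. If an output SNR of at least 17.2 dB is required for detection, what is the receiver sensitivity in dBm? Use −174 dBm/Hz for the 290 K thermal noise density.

Sensitivity = −174 + 10 log₁₀(B) + NF + SNR_min
= −174 + 86.68 + 10.8 + 17.2
= −59.32 dBm → −59.3 dBm

−59.3 dBm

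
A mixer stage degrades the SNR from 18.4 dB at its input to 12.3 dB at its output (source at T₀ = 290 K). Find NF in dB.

NF (dB) = SNR_in(dB) − SNR_out(dB) when the source is at T₀
NF = 18.4 − 12.3 = 6.1 dB

6.1 dB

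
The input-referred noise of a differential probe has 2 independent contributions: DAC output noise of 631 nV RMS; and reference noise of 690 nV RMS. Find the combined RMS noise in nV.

Uncorrelated sources add in power (mean-square): V_tot = √(ΣV_i²)
V_tot = √[(6.31×10⁻⁷)² + (6.90×10⁻⁷)²] = 9.35×10⁻⁷ V = 935 nV

935 nV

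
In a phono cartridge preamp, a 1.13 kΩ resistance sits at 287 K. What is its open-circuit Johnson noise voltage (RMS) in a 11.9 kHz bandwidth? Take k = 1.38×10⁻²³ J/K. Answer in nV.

462 nV

V_n = √(4kTRB)
4kTRB = 4 × 1.38×10⁻²³ × 287 × 1.13×10³ × 1.19×10⁴ = 2.13×10⁻¹³ V²
V_n = √(2.13×10⁻¹³) = 4.62×10⁻⁷ V = 462 nV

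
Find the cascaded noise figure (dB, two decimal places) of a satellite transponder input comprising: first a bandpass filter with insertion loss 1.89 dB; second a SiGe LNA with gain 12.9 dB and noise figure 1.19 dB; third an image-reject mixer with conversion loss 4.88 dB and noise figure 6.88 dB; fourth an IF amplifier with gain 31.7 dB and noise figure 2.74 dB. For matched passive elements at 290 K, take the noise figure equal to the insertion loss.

4.07 dB

Convert to linear (a loss of L dB is a gain of −L dB): F_i = 10^(NF_i/10), G_i = 10^(G_i,dB/10)
  Stage 1: F_1 = 10^(1.89/10) = 1.545, G_1 = 10^(−1.89/10) = 0.6471
  Stage 2: F_2 = 10^(1.19/10) = 1.315, G_2 = 10^(12.9/10) = 19.50
  Stage 3: F_3 = 10^(6.88/10) = 4.875, G_3 = 10^(−4.88/10) = 0.3251
  Stage 4: F_4 = 10^(2.74/10) = 1.879, G_4 = 10^(31.7/10) = 1479
Friis cascade:
  F = 1.545 + (1.315 − 1)/0.6471 + (4.875 − 1)/12.62 + (1.879 − 1)/4.102 = 2.554
NF = 10 log₁₀(2.554) = 4.07 dB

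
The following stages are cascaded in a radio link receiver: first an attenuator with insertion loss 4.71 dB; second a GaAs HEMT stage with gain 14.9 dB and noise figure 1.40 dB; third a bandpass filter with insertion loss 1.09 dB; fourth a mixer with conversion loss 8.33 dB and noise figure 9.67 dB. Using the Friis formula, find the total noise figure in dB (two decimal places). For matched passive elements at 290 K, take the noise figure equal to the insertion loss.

Convert to linear (a loss of L dB is a gain of −L dB): F_i = 10^(NF_i/10), G_i = 10^(G_i,dB/10)
  Stage 1: F_1 = 10^(4.71/10) = 2.958, G_1 = 10^(−4.71/10) = 0.3381
  Stage 2: F_2 = 10^(1.40/10) = 1.380, G_2 = 10^(14.9/10) = 30.90
  Stage 3: F_3 = 10^(1.09/10) = 1.285, G_3 = 10^(−1.09/10) = 0.7780
  Stage 4: F_4 = 10^(9.67/10) = 9.268, G_4 = 10^(−8.33/10) = 0.1469
Friis cascade:
  F = 2.958 + (1.380 − 1)/0.3381 + (1.285 − 1)/10.45 + (9.268 − 1)/8.128 = 5.128
NF = 10 log₁₀(5.128) = 7.10 dB

7.10 dB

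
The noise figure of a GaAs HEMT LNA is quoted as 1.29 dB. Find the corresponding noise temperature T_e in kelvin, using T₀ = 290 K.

F = 10^(1.29/10) = 1.34586
T_e = (F − 1)·T₀ = (1.34586 − 1) × 290 = 100 K

100 K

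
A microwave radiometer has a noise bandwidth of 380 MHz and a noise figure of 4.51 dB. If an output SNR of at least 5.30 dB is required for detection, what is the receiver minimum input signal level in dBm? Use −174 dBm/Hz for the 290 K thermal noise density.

Sensitivity = −174 + 10 log₁₀(B) + NF + SNR_min
= −174 + 85.8 + 4.51 + 5.30
= −78.39 dBm → −78.4 dBm

−78.4 dBm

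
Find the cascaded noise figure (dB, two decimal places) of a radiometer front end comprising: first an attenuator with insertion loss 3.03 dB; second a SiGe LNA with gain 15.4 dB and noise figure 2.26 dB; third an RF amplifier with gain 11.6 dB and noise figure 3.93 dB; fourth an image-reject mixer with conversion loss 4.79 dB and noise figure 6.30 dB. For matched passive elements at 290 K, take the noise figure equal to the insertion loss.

Convert to linear (a loss of L dB is a gain of −L dB): F_i = 10^(NF_i/10), G_i = 10^(G_i,dB/10)
  Stage 1: F_1 = 10^(3.03/10) = 2.009, G_1 = 10^(−3.03/10) = 0.4977
  Stage 2: F_2 = 10^(2.26/10) = 1.683, G_2 = 10^(15.4/10) = 34.67
  Stage 3: F_3 = 10^(3.93/10) = 2.472, G_3 = 10^(11.6/10) = 14.45
  Stage 4: F_4 = 10^(6.30/10) = 4.266, G_4 = 10^(−4.79/10) = 0.3319
Friis cascade:
  F = 2.009 + (1.683 − 1)/0.4977 + (2.472 − 1)/17.26 + (4.266 − 1)/249.5 = 3.479
NF = 10 log₁₀(3.479) = 5.41 dB

5.41 dB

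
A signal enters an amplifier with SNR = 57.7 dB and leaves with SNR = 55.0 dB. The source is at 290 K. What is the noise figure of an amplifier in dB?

NF (dB) = SNR_in(dB) − SNR_out(dB) when the source is at T₀
NF = 57.7 − 55.0 = 2.7 dB

2.7 dB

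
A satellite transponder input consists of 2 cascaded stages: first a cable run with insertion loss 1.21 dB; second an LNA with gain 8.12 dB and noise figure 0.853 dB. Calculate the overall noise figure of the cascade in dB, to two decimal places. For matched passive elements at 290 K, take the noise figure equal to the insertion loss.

Convert to linear (a loss of L dB is a gain of −L dB): F_i = 10^(NF_i/10), G_i = 10^(G_i,dB/10)
  Stage 1: F_1 = 10^(1.21/10) = 1.321, G_1 = 10^(−1.21/10) = 0.7568
  Stage 2: F_2 = 10^(0.853/10) = 1.217, G_2 = 10^(8.12/10) = 6.486
Friis cascade:
  F = 1.321 + (1.217 − 1)/0.7568 = 1.608
NF = 10 log₁₀(1.608) = 2.06 dB

2.06 dB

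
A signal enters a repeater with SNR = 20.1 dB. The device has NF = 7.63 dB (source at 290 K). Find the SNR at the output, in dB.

12.47 dB

By definition F = SNR_in/SNR_out, so in dB: SNR_out = SNR_in − NF
SNR_out = 20.1 − 7.63 = 12.47 dB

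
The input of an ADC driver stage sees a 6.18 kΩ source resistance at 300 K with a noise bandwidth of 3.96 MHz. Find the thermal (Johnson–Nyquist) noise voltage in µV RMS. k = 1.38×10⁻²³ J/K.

V_n = √(4kTRB)
4kTRB = 4 × 1.38×10⁻²³ × 300 × 6.18×10³ × 3.96×10⁶ = 4.05×10⁻¹⁰ V²
V_n = √(4.05×10⁻¹⁰) = 2.01×10⁻⁵ V = 20.1 µV

20.1 µV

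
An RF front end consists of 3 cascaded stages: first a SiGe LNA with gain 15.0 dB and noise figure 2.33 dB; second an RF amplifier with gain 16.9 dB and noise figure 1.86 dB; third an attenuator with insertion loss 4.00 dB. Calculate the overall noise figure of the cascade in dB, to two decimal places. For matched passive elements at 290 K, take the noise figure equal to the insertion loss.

2.38 dB

Convert to linear (a loss of L dB is a gain of −L dB): F_i = 10^(NF_i/10), G_i = 10^(G_i,dB/10)
  Stage 1: F_1 = 10^(2.33/10) = 1.710, G_1 = 10^(15.0/10) = 31.62
  Stage 2: F_2 = 10^(1.86/10) = 1.535, G_2 = 10^(16.9/10) = 48.98
  Stage 3: F_3 = 10^(4.00/10) = 2.512, G_3 = 10^(−4.00/10) = 0.3981
Friis cascade:
  F = 1.710 + (1.535 − 1)/31.62 + (2.512 − 1)/1549 = 1.728
NF = 10 log₁₀(1.728) = 2.38 dB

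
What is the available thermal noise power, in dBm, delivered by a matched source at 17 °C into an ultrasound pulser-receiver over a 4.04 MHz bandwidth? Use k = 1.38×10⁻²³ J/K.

−107.9 dBm

T = 17 °C + 273.15 = 290.15 K
P_n = kTB = 1.38×10⁻²³ × 290.15 × 4.04×10⁶ = 1.62×10⁻¹⁴ W
In dBm: 10 log₁₀(1.62×10⁻¹⁴ / 10⁻³) = −107.9 dBm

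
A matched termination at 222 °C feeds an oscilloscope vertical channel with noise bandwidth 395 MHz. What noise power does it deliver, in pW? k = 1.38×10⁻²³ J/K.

2.70 pW

T = 222 °C + 273.15 = 495.15 K
P_n = kTB = 1.38×10⁻²³ × 495.15 × 3.95×10⁸ = 2.70×10⁻¹² W = 2.70 pW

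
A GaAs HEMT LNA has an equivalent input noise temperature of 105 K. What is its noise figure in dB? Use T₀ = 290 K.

F = 1 + T_e/T₀ = 1 + 105/290 = 1.36207
NF = 10 log₁₀(1.36207) = 1.34 dB

1.34 dB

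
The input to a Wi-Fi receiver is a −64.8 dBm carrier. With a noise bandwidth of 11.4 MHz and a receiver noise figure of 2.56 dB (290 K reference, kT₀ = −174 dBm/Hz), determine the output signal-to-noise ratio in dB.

Noise floor: N = −174 + 10 log₁₀(B) + NF
10 log₁₀(1.14×10⁷) = 70.57 dB
N = −174 + 70.57 + 2.56 = −100.87 dBm
SNR = P_sig − N = −64.8 − (−100.87) = 36.07 dB → 36.1 dB

36.1 dB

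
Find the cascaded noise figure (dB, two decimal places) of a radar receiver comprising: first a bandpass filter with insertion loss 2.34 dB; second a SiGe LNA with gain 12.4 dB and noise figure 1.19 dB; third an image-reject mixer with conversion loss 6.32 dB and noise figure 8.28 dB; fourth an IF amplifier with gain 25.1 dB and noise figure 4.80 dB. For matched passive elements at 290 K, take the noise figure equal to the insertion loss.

Convert to linear (a loss of L dB is a gain of −L dB): F_i = 10^(NF_i/10), G_i = 10^(G_i,dB/10)
  Stage 1: F_1 = 10^(2.34/10) = 1.714, G_1 = 10^(−2.34/10) = 0.5834
  Stage 2: F_2 = 10^(1.19/10) = 1.315, G_2 = 10^(12.4/10) = 17.38
  Stage 3: F_3 = 10^(8.28/10) = 6.730, G_3 = 10^(−6.32/10) = 0.2333
  Stage 4: F_4 = 10^(4.80/10) = 3.020, G_4 = 10^(25.1/10) = 323.6
Friis cascade:
  F = 1.714 + (1.315 − 1)/0.5834 + (6.730 − 1)/10.14 + (3.020 − 1)/2.366 = 3.673
NF = 10 log₁₀(3.673) = 5.65 dB

5.65 dB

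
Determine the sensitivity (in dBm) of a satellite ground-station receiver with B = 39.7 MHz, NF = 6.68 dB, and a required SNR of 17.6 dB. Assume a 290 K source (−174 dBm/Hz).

−73.7 dBm

Sensitivity = −174 + 10 log₁₀(B) + NF + SNR_min
= −174 + 75.99 + 6.68 + 17.6
= −73.73 dBm → −73.7 dBm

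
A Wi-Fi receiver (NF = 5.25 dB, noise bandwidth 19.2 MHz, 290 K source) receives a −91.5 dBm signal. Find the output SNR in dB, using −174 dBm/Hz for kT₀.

Noise floor: N = −174 + 10 log₁₀(B) + NF
10 log₁₀(1.92×10⁷) = 72.83 dB
N = −174 + 72.83 + 5.25 = −95.92 dBm
SNR = P_sig − N = −91.5 − (−95.92) = 4.42 dB → 4.4 dB

4.4 dB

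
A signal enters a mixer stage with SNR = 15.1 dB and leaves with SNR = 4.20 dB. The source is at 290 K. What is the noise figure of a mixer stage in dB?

NF (dB) = SNR_in(dB) − SNR_out(dB) when the source is at T₀
NF = 15.1 − 4.20 = 10.90 dB

10.90 dB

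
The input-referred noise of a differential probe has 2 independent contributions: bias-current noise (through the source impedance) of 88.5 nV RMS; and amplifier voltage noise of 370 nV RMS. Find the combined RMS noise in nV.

Uncorrelated sources add in power (mean-square): V_tot = √(ΣV_i²)
V_tot = √[(8.85×10⁻⁸)² + (3.70×10⁻⁷)²] = 3.80×10⁻⁷ V = 380 nV

380 nV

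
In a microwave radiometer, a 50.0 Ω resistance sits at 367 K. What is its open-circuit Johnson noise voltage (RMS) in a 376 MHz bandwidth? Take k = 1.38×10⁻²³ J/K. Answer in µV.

V_n = √(4kTRB)
4kTRB = 4 × 1.38×10⁻²³ × 367 × 5.00×10¹ × 3.76×10⁸ = 3.81×10⁻¹⁰ V²
V_n = √(3.81×10⁻¹⁰) = 1.95×10⁻⁵ V = 19.5 µV

19.5 µV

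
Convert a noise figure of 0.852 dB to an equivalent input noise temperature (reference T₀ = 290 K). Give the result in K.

62.9 K

F = 10^(0.852/10) = 1.21675
T_e = (F − 1)·T₀ = (1.21675 − 1) × 290 = 62.9 K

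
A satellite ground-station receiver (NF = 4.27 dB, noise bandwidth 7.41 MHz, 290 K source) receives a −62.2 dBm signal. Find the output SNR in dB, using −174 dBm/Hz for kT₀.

38.8 dB

Noise floor: N = −174 + 10 log₁₀(B) + NF
10 log₁₀(7.41×10⁶) = 68.7 dB
N = −174 + 68.7 + 4.27 = −101.03 dBm
SNR = P_sig − N = −62.2 − (−101.03) = 38.83 dB → 38.8 dB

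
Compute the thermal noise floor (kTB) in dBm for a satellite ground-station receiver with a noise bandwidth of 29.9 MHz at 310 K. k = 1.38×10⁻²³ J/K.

P_n = kTB = 1.38×10⁻²³ × 310 × 2.99×10⁷ = 1.28×10⁻¹³ W
In dBm: 10 log₁₀(1.28×10⁻¹³ / 10⁻³) = −98.9 dBm

−98.9 dBm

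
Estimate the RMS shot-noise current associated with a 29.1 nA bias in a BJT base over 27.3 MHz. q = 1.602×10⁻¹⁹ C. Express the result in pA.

505 pA

I_n = √(2qI·B)
2qI·B = 2 × 1.602×10⁻¹⁹ × 2.91×10⁻⁸ × 2.73×10⁷ = 2.55×10⁻¹⁹ A²
I_n = √(2.55×10⁻¹⁹) = 5.05×10⁻¹⁰ A = 505 pA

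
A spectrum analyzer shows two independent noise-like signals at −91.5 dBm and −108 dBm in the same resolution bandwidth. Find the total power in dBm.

Convert to linear, add, convert back:
P₁ = 7.08×10⁻¹³ W, P₂ = 1.58×10⁻¹⁴ W
P_tot = 7.24×10⁻¹³ W → 10 log₁₀(P_tot / 10⁻³) = −91.4 dBm

−91.4 dBm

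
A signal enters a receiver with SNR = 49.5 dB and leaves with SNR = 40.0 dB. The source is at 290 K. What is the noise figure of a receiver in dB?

9.5 dB

NF (dB) = SNR_in(dB) − SNR_out(dB) when the source is at T₀
NF = 49.5 − 40.0 = 9.5 dB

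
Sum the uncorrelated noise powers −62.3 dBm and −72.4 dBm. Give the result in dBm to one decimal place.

Convert to linear, add, convert back:
P₁ = 5.89×10⁻¹⁰ W, P₂ = 5.75×10⁻¹¹ W
P_tot = 6.46×10⁻¹⁰ W → 10 log₁₀(P_tot / 10⁻³) = −61.9 dBm

−61.9 dBm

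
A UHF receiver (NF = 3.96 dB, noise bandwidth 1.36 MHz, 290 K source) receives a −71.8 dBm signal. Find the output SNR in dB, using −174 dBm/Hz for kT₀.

Noise floor: N = −174 + 10 log₁₀(B) + NF
10 log₁₀(1.36×10⁶) = 61.34 dB
N = −174 + 61.34 + 3.96 = −108.70 dBm
SNR = P_sig − N = −71.8 − (−108.70) = 36.90 dB → 36.9 dB

36.9 dB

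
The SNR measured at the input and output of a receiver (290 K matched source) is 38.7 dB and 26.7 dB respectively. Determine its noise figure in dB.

NF (dB) = SNR_in(dB) − SNR_out(dB) when the source is at T₀
NF = 38.7 − 26.7 = 12.0 dB

12.0 dB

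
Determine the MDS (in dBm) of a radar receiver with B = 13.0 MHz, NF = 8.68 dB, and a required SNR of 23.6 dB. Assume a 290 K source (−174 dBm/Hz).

−70.6 dBm

Sensitivity = −174 + 10 log₁₀(B) + NF + SNR_min
= −174 + 71.14 + 8.68 + 23.6
= −70.58 dBm → −70.6 dBm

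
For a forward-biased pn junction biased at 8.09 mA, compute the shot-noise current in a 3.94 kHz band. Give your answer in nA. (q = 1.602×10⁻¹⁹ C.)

I_n = √(2qI·B)
2qI·B = 2 × 1.602×10⁻¹⁹ × 8.09×10⁻³ × 3.94×10³ = 1.02×10⁻¹⁷ A²
I_n = √(1.02×10⁻¹⁷) = 3.20×10⁻⁹ A = 3.20 nA

3.20 nA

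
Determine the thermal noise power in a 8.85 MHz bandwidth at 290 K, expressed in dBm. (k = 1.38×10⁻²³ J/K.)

P_n = kTB = 1.38×10⁻²³ × 290 × 8.85×10⁶ = 3.54×10⁻¹⁴ W
In dBm: 10 log₁₀(3.54×10⁻¹⁴ / 10⁻³) = −104.5 dBm

−104.5 dBm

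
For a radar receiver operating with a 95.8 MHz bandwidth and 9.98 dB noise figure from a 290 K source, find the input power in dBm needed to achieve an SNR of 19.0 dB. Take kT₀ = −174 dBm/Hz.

Sensitivity = −174 + 10 log₁₀(B) + NF + SNR_min
= −174 + 79.81 + 9.98 + 19.0
= −65.21 dBm → −65.2 dBm

−65.2 dBm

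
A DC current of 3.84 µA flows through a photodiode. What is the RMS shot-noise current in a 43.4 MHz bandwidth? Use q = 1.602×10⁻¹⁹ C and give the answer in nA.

7.31 nA

I_n = √(2qI·B)
2qI·B = 2 × 1.602×10⁻¹⁹ × 3.84×10⁻⁶ × 4.34×10⁷ = 5.34×10⁻¹⁷ A²
I_n = √(5.34×10⁻¹⁷) = 7.31×10⁻⁹ A = 7.31 nA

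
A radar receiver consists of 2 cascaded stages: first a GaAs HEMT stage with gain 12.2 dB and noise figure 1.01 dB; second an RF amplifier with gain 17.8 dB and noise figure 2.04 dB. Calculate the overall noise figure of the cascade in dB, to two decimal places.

1.13 dB

Convert to linear (a loss of L dB is a gain of −L dB): F_i = 10^(NF_i/10), G_i = 10^(G_i,dB/10)
  Stage 1: F_1 = 10^(1.01/10) = 1.262, G_1 = 10^(12.2/10) = 16.60
  Stage 2: F_2 = 10^(2.04/10) = 1.600, G_2 = 10^(17.8/10) = 60.26
Friis cascade:
  F = 1.262 + (1.600 − 1)/16.60 = 1.298
NF = 10 log₁₀(1.298) = 1.13 dB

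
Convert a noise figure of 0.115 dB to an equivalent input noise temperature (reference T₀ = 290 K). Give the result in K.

7.78 K

F = 10^(0.115/10) = 1.02683
T_e = (F − 1)·T₀ = (1.02683 − 1) × 290 = 7.78 K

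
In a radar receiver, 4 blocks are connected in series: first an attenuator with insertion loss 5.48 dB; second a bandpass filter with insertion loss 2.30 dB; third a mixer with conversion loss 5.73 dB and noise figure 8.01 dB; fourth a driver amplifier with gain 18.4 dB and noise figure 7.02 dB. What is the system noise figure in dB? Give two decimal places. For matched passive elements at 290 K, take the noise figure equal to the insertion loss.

Convert to linear (a loss of L dB is a gain of −L dB): F_i = 10^(NF_i/10), G_i = 10^(G_i,dB/10)
  Stage 1: F_1 = 10^(5.48/10) = 3.532, G_1 = 10^(−5.48/10) = 0.2831
  Stage 2: F_2 = 10^(2.30/10) = 1.698, G_2 = 10^(−2.30/10) = 0.5888
  Stage 3: F_3 = 10^(8.01/10) = 6.324, G_3 = 10^(−5.73/10) = 0.2673
  Stage 4: F_4 = 10^(7.02/10) = 5.035, G_4 = 10^(18.4/10) = 69.18
Friis cascade:
  F = 3.532 + (1.698 − 1)/0.2831 + (6.324 − 1)/0.1667 + (5.035 − 1)/0.04457 = 128.5
NF = 10 log₁₀(128.5) = 21.09 dB

21.09 dB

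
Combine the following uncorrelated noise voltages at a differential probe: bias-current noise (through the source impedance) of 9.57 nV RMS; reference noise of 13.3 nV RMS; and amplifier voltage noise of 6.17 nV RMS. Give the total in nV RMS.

Uncorrelated sources add in power (mean-square): V_tot = √(ΣV_i²)
V_tot = √[(9.57×10⁻⁹)² + (1.33×10⁻⁸)² + (6.17×10⁻⁹)²] = 1.75×10⁻⁸ V = 17.5 nV

17.5 nV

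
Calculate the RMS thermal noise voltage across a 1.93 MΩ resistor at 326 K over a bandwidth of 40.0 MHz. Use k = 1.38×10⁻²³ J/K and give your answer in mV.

1.18 mV

V_n = √(4kTRB)
4kTRB = 4 × 1.38×10⁻²³ × 326 × 1.93×10⁶ × 4.00×10⁷ = 1.39×10⁻⁶ V²
V_n = √(1.39×10⁻⁶) = 1.18×10⁻³ V = 1.18 mV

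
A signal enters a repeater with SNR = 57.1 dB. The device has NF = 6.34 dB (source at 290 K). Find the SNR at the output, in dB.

50.76 dB

By definition F = SNR_in/SNR_out, so in dB: SNR_out = SNR_in − NF
SNR_out = 57.1 − 6.34 = 50.76 dB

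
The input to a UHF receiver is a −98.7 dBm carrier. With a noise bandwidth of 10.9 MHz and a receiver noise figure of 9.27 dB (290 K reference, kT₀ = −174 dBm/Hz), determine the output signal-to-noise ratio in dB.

−4.3 dB

Noise floor: N = −174 + 10 log₁₀(B) + NF
10 log₁₀(1.09×10⁷) = 70.37 dB
N = −174 + 70.37 + 9.27 = −94.36 dBm
SNR = P_sig − N = −98.7 − (−94.36) = −4.34 dB → −4.3 dB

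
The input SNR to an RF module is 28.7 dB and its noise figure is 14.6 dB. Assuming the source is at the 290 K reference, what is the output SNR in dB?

By definition F = SNR_in/SNR_out, so in dB: SNR_out = SNR_in − NF
SNR_out = 28.7 − 14.6 = 14.1 dB

14.1 dB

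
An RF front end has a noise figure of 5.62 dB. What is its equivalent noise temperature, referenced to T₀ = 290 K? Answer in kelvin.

768 K

F = 10^(5.62/10) = 3.64754
T_e = (F − 1)·T₀ = (3.64754 − 1) × 290 = 768 K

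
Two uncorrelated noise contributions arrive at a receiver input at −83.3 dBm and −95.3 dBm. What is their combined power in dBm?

Convert to linear, add, convert back:
P₁ = 4.68×10⁻¹² W, P₂ = 2.95×10⁻¹³ W
P_tot = 4.97×10⁻¹² W → 10 log₁₀(P_tot / 10⁻³) = −83.0 dBm

−83.0 dBm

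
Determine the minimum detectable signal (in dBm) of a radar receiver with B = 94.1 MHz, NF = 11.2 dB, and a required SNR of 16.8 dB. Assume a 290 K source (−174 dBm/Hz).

−66.3 dBm

Sensitivity = −174 + 10 log₁₀(B) + NF + SNR_min
= −174 + 79.74 + 11.2 + 16.8
= −66.26 dBm → −66.3 dBm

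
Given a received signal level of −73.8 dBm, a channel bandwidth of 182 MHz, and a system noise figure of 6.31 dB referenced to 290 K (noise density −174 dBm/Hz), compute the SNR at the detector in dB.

Noise floor: N = −174 + 10 log₁₀(B) + NF
10 log₁₀(1.82×10⁸) = 82.6 dB
N = −174 + 82.6 + 6.31 = −85.09 dBm
SNR = P_sig − N = −73.8 − (−85.09) = 11.29 dB → 11.3 dB

11.3 dB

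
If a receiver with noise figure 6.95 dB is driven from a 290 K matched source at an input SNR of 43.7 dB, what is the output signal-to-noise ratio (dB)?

36.75 dB

By definition F = SNR_in/SNR_out, so in dB: SNR_out = SNR_in − NF
SNR_out = 43.7 − 6.95 = 36.75 dB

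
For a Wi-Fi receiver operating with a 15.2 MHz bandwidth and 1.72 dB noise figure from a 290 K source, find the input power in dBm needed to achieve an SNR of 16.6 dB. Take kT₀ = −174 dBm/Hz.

−83.9 dBm

Sensitivity = −174 + 10 log₁₀(B) + NF + SNR_min
= −174 + 71.82 + 1.72 + 16.6
= −83.86 dBm → −83.9 dBm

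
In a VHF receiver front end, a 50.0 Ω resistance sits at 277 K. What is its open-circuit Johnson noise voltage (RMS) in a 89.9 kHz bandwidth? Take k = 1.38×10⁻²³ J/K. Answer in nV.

V_n = √(4kTRB)
4kTRB = 4 × 1.38×10⁻²³ × 277 × 5.00×10¹ × 8.99×10⁴ = 6.87×10⁻¹⁴ V²
V_n = √(6.87×10⁻¹⁴) = 2.62×10⁻⁷ V = 262 nV

262 nV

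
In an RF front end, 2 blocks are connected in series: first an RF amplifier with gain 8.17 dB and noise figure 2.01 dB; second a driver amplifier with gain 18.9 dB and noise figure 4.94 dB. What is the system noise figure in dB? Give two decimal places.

2.81 dB

Convert to linear (a loss of L dB is a gain of −L dB): F_i = 10^(NF_i/10), G_i = 10^(G_i,dB/10)
  Stage 1: F_1 = 10^(2.01/10) = 1.589, G_1 = 10^(8.17/10) = 6.561
  Stage 2: F_2 = 10^(4.94/10) = 3.119, G_2 = 10^(18.9/10) = 77.62
Friis cascade:
  F = 1.589 + (3.119 − 1)/6.561 = 1.911
NF = 10 log₁₀(1.911) = 2.81 dB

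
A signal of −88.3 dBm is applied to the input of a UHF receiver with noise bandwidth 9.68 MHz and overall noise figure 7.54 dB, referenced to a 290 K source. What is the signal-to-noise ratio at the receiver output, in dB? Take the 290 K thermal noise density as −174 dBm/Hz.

8.3 dB

Noise floor: N = −174 + 10 log₁₀(B) + NF
10 log₁₀(9.68×10⁶) = 69.86 dB
N = −174 + 69.86 + 7.54 = −96.60 dBm
SNR = P_sig − N = −88.3 − (−96.60) = 8.30 dB → 8.3 dB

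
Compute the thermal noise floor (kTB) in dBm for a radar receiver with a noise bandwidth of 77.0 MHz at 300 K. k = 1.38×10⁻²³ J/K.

−95.0 dBm

P_n = kTB = 1.38×10⁻²³ × 300 × 7.70×10⁷ = 3.19×10⁻¹³ W
In dBm: 10 log₁₀(3.19×10⁻¹³ / 10⁻³) = −95.0 dBm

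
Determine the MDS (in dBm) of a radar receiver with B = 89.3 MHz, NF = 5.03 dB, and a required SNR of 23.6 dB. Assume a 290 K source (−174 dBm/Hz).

Sensitivity = −174 + 10 log₁₀(B) + NF + SNR_min
= −174 + 79.51 + 5.03 + 23.6
= −65.86 dBm → −65.9 dBm

−65.9 dBm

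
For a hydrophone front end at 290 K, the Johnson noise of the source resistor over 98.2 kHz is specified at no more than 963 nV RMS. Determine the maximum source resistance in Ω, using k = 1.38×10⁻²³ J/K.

Johnson–Nyquist: V_n = √(4kTRB) ⇒ R = V_n² / (4kTB)
4kTB = 4 × 1.38×10⁻²³ × 290 × 9.82×10⁴ = 1.57×10⁻¹⁵
R = (9.63×10⁻⁷)² / 1.57×10⁻¹⁵ = 5.90×10² Ω = 590 Ω

590 Ω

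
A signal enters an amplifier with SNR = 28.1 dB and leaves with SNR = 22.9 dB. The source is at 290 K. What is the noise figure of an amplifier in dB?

5.2 dB

NF (dB) = SNR_in(dB) − SNR_out(dB) when the source is at T₀
NF = 28.1 − 22.9 = 5.2 dB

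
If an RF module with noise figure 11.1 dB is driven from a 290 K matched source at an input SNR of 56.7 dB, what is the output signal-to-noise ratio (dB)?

45.6 dB

By definition F = SNR_in/SNR_out, so in dB: SNR_out = SNR_in − NF
SNR_out = 56.7 − 11.1 = 45.6 dB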